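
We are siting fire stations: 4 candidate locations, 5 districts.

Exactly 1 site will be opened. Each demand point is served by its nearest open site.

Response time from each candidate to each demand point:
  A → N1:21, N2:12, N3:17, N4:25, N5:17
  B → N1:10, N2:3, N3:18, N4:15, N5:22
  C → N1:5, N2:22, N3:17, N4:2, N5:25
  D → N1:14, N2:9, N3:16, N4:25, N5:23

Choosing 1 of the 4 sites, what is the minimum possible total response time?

68

Open {B}.
  N1→B 10, N2→B 3, N3→B 18, N4→B 15, N5→B 22  ⇒ total 68.
Compare {C}: total 71.
Compare {D}: total 87.
No size-1 selection does better; minimum is 68.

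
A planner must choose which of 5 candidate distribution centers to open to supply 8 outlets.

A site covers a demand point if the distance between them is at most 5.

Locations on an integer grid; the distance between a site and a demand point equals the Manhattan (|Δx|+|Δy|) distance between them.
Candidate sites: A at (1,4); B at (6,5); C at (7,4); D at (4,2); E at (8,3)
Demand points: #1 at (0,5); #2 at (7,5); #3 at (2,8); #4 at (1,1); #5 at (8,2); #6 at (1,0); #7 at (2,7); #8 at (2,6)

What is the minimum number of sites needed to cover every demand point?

2

Coverage sets (demand points within 5 of each site):
  A: {#1, #3, #4, #6, #7, #8}
  B: {#2, #5, #8}
  C: {#2, #5}
  D: {#4, #5, #6}
  E: {#2, #5}
No single site covers all 8 demand points.
But {A, B} covers everything, so the minimum is 2.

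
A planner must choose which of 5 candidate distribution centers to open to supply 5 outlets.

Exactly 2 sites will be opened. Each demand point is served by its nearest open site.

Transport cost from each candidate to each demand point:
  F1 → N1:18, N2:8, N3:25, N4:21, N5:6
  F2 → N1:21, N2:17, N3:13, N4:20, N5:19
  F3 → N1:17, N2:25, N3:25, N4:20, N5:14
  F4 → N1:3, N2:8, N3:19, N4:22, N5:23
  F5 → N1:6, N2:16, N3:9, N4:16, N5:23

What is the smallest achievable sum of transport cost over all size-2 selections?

45

Open {F1, F5}.
  N1→F5 6, N2→F1 8, N3→F5 9, N4→F5 16, N5→F1 6  ⇒ total 45.
Compare {F1, F4}: total 57.
Compare {F4, F5}: total 59.
No size-2 selection does better; minimum is 45.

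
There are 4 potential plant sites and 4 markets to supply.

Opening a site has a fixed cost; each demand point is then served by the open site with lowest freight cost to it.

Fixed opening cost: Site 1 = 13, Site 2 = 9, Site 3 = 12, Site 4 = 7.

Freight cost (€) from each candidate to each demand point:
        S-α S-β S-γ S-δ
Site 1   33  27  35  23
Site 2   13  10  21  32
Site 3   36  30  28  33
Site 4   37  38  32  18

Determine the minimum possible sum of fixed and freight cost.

78

Open {Site 2, Site 4}: assign each demand point to its cheapest open site.
  S-α→Site 2 13, S-β→Site 2 10, S-γ→Site 2 21, S-δ→Site 4 18
  freight cost 62, fixed 16 → total 78.
Compare {Site 2}: freight cost 76 + fixed 9 = 85.
Compare {Site 1, Site 2}: freight cost 67 + fixed 22 = 89.
Compare {Site 2, Site 3, Site 4}: freight cost 62 + fixed 28 = 90.
All other subsets cost ≥ 85. Minimum total cost: 78.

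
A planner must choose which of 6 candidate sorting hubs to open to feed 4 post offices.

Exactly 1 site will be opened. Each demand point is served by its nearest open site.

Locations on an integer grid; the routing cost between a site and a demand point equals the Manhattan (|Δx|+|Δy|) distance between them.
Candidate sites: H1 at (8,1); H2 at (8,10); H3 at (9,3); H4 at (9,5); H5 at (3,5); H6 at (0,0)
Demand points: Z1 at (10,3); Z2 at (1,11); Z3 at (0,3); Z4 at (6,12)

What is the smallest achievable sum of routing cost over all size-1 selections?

32

Open {H5}.
  Z1→H5 9, Z2→H5 8, Z3→H5 5, Z4→H5 10  ⇒ total 32.
Compare {H2}: total 36.
Compare {H3}: total 38.
No size-1 selection does better; minimum is 32.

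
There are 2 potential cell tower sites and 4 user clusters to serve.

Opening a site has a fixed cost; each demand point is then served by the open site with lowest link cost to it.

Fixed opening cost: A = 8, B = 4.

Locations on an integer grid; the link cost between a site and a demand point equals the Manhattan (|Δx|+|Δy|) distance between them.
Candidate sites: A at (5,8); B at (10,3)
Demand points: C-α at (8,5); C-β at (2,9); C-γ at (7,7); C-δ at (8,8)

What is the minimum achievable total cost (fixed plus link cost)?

24

Open {A}: assign each demand point to its cheapest open site.
  C-α→A 6, C-β→A 4, C-γ→A 3, C-δ→A 3
  link cost 16, fixed 8 → total 24.
Compare {A, B}: link cost 14 + fixed 12 = 26.
Compare {B}: link cost 32 + fixed 4 = 36.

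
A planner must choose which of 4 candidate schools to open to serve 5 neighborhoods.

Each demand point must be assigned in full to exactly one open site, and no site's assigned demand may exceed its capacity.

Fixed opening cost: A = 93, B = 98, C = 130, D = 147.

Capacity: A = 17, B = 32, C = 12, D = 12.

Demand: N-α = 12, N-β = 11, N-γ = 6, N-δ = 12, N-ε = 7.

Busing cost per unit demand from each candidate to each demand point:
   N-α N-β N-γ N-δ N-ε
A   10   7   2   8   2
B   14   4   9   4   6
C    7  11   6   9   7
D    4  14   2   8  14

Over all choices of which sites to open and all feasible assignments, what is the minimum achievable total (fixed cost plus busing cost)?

Open {A, B, D}; cheapest assignment that respects the capacities:
  A (cap 17, load 13): N-γ, N-ε — cost 6×2 + 7×2 = 26
  B (cap 32, load 23): N-β, N-δ — cost 11×4 + 12×4 = 92
  D (cap 12, load 12): N-α — cost 12×4 = 48
  Shipping 166, fixed 338 → total 504.
  Any other capacity-feasible assignment to {A, B, D} ships for at least 166.
Compare {A, B, C}: its best feasible assignment gives total 523.
Compare {A, B}: its best feasible assignment gives total 538.
Every other set of open sites that can feasibly serve all demand totals ≥ 523 even under its best assignment. Minimum: 504.

504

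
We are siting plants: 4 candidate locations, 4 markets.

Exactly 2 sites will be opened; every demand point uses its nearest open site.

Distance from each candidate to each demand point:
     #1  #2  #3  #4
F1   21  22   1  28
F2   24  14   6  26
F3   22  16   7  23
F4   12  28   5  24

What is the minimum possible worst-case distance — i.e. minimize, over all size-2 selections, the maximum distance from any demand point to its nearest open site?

23

Open {F1, F3}.
  Farthest demand point is #4 at distance 23 (to F3); all others are ≤ 23.
With {F2, F3} the worst case is 23.
With {F3, F4} the worst case is 23.
No size-2 selection achieves below 23.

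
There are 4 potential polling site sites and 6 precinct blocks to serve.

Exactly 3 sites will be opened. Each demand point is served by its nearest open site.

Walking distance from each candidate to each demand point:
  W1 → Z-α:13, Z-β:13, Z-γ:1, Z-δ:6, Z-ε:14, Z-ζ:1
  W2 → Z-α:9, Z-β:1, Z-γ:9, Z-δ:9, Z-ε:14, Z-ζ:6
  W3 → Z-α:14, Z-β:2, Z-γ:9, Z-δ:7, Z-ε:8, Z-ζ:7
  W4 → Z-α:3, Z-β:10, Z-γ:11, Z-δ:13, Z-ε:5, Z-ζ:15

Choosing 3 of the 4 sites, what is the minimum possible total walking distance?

Open {W1, W2, W4}.
  Z-α→W4 3, Z-β→W2 1, Z-γ→W1 1, Z-δ→W1 6, Z-ε→W4 5, Z-ζ→W1 1  ⇒ total 17.
Compare {W1, W3, W4}: total 18.
Compare {W1, W2, W3}: total 26.
No size-3 selection does better; minimum is 17.

17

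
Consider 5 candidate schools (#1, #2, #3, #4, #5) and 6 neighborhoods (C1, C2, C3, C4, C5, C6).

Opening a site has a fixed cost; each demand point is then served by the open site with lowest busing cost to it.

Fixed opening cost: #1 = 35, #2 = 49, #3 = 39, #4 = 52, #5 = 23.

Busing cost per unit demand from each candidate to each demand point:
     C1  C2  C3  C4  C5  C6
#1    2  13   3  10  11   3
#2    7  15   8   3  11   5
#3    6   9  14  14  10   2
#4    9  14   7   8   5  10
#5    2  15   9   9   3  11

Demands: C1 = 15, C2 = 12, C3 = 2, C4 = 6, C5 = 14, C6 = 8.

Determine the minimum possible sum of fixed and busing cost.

Open {#3, #5}: assign each demand point to its cheapest open site.
  C1→#5 15×2=30, C2→#3 12×9=108, C3→#5 2×9=18, C4→#5 6×9=54, C5→#5 14×3=42, C6→#3 8×2=16
  busing cost 268, fixed 62 → total 330.
Compare {#2, #3, #5}: busing cost 230 + fixed 111 = 341.
Compare {#1, #3, #5}: busing cost 256 + fixed 97 = 353.
Compare {#1, #2, #3, #5}: busing cost 220 + fixed 146 = 366.
All other subsets cost ≥ 341. Minimum total cost: 330.

330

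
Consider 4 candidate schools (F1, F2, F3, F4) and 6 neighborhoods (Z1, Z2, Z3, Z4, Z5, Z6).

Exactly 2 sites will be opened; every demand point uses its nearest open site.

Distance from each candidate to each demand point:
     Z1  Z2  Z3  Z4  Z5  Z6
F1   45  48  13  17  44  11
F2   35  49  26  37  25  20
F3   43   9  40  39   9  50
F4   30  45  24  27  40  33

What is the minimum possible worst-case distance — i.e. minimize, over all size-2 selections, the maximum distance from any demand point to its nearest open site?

Open {F3, F4}.
  Farthest demand point is Z6 at distance 33 (to F4); all others are ≤ 33.
With {F2, F3} the worst case is 37.
With {F1, F3} the worst case is 43.
No size-2 selection achieves below 33.

33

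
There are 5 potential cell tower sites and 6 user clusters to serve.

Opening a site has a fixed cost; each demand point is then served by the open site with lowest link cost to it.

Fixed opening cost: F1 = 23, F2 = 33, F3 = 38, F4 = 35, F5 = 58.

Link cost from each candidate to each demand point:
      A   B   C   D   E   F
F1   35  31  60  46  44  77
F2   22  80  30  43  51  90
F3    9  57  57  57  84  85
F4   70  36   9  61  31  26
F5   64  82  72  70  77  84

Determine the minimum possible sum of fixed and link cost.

Open {F2, F4}: assign each demand point to its cheapest open site.
  A→F2 22, B→F4 36, C→F4 9, D→F2 43, E→F4 31, F→F4 26
  link cost 167, fixed 68 → total 235.
Compare {F1, F4}: link cost 178 + fixed 58 = 236.
Compare {F3, F4}: link cost 168 + fixed 73 = 241.
Compare {F1, F3, F4}: link cost 152 + fixed 96 = 248.
All other subsets cost ≥ 236. Minimum total cost: 235.

235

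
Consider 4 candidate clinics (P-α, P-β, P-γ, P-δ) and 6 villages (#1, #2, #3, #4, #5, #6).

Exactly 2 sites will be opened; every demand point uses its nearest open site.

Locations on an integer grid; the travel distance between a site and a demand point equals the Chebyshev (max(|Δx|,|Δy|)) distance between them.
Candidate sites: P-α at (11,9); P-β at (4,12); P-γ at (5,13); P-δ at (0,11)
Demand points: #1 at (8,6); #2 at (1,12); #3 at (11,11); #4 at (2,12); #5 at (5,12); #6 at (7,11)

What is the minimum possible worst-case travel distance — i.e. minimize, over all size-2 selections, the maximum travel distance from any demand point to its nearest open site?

3

Open {P-α, P-β}.
  Farthest demand point is #1 at travel distance 3 (to P-α); all others are ≤ 3.
With {P-α, P-γ} the worst case is 4.
With {P-α, P-δ} the worst case is 5.
No size-2 selection achieves below 3.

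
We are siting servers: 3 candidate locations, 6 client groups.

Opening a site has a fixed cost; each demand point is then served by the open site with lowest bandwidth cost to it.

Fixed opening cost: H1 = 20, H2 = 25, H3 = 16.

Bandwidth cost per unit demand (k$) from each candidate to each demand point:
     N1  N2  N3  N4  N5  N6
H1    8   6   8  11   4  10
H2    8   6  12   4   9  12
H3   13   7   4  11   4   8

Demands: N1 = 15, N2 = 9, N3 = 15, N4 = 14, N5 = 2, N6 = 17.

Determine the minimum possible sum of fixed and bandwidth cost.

475

Open {H2, H3}: assign each demand point to its cheapest open site.
  N1→H2 15×8=120, N2→H2 9×6=54, N3→H3 15×4=60, N4→H2 14×4=56, N5→H3 2×4=8, N6→H3 17×8=136
  bandwidth cost 434, fixed 41 → total 475.
Compare {H1, H2, H3}: bandwidth cost 434 + fixed 61 = 495.
Compare {H1, H3}: bandwidth cost 532 + fixed 36 = 568.
Compare {H1, H2}: bandwidth cost 528 + fixed 45 = 573.
All other subsets cost ≥ 495. Minimum total cost: 475.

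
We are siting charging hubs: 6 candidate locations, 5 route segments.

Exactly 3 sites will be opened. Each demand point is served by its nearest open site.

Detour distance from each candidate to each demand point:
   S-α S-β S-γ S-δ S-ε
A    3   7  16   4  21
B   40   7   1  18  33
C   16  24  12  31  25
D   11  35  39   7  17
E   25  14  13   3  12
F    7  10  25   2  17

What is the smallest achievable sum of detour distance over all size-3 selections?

Open {A, B, E}.
  S-α→A 3, S-β→A 7, S-γ→B 1, S-δ→E 3, S-ε→E 12  ⇒ total 26.
Compare {B, E, F}: total 29.
Compare {A, B, F}: total 30.
No size-3 selection does better; minimum is 26.

26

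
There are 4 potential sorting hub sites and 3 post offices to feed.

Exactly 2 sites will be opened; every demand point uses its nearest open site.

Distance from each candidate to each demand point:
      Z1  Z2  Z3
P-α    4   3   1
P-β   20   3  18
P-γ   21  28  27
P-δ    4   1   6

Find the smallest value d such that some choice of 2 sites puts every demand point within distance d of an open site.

Open {P-α, P-β}.
  Farthest demand point is Z1 at distance 4 (to P-α); all others are ≤ 4.
With {P-α, P-γ} the worst case is 4.
With {P-α, P-δ} the worst case is 4.
No size-2 selection achieves below 4.

4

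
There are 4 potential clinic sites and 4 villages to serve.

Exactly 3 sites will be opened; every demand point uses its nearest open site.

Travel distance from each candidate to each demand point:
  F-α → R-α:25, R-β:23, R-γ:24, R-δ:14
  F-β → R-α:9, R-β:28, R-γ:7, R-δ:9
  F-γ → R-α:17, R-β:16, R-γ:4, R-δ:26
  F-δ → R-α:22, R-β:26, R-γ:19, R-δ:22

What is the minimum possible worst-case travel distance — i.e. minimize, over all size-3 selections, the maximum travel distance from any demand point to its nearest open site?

16

Open {F-α, F-β, F-γ}.
  Farthest demand point is R-β at travel distance 16 (to F-γ); all others are ≤ 16.
With {F-β, F-γ, F-δ} the worst case is 16.
With {F-α, F-γ, F-δ} the worst case is 17.
No size-3 selection achieves below 16.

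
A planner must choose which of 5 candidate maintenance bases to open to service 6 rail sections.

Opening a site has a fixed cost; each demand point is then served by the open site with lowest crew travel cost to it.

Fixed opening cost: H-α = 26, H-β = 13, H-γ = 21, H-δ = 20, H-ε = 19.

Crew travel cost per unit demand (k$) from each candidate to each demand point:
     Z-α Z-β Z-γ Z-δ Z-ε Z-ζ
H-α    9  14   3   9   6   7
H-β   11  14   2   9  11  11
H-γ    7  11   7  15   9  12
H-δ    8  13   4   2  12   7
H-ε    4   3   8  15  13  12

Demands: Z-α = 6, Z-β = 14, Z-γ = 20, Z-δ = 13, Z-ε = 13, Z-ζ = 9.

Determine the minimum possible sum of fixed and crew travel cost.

351

Open {H-α, H-β, H-δ, H-ε}: assign each demand point to its cheapest open site.
  Z-α→H-ε 6×4=24, Z-β→H-ε 14×3=42, Z-γ→H-β 20×2=40, Z-δ→H-δ 13×2=26, Z-ε→H-α 13×6=78, Z-ζ→H-α 9×7=63
  crew travel cost 273, fixed 78 → total 351.
Compare {H-α, H-δ, H-ε}: crew travel cost 293 + fixed 65 = 358.
Compare {H-α, H-β, H-γ, H-δ, H-ε}: crew travel cost 273 + fixed 99 = 372.
Compare {H-α, H-γ, H-δ, H-ε}: crew travel cost 293 + fixed 86 = 379.
All other subsets cost ≥ 358. Minimum total cost: 351.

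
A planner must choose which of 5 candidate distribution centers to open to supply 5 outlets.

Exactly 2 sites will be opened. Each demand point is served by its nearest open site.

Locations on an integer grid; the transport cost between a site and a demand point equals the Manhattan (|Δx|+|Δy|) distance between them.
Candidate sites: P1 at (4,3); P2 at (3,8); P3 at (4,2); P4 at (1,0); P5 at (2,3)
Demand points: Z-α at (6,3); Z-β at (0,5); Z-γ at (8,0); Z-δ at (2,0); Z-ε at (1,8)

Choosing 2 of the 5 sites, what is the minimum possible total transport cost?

21

Open {P2, P3}.
  Z-α→P3 3, Z-β→P2 6, Z-γ→P3 6, Z-δ→P3 4, Z-ε→P2 2  ⇒ total 21.
Compare {P1, P2}: total 22.
Compare {P1, P5}: total 22.
No size-2 selection does better; minimum is 21.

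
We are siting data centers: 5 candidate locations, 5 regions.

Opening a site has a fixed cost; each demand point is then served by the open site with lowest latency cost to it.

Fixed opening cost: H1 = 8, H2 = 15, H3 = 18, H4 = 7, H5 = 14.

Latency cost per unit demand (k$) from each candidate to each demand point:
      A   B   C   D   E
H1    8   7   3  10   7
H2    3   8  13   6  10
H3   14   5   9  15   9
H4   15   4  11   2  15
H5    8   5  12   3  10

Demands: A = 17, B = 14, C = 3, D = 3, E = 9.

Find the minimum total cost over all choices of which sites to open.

Open {H1, H2, H4}: assign each demand point to its cheapest open site.
  A→H2 17×3=51, B→H4 14×4=56, C→H1 3×3=9, D→H4 3×2=6, E→H1 9×7=63
  latency cost 185, fixed 30 → total 215.
Compare {H1, H2, H4, H5}: latency cost 185 + fixed 44 = 229.
Compare {H1, H2, H3, H4}: latency cost 185 + fixed 48 = 233.
Compare {H1, H2, H5}: latency cost 202 + fixed 37 = 239.
All other subsets cost ≥ 229. Minimum total cost: 215.

215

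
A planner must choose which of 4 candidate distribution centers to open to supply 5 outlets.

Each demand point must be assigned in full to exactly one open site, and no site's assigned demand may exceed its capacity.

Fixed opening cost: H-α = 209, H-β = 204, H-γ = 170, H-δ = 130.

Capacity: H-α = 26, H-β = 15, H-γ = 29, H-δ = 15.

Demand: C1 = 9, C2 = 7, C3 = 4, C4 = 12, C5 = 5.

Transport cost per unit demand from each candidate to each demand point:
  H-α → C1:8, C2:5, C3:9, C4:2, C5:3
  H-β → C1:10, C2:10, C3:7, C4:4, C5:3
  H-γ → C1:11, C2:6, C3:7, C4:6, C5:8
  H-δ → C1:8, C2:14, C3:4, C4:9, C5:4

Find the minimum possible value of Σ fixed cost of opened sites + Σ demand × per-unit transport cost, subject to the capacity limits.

Open {H-α, H-δ}; cheapest assignment that respects the capacities:
  H-α (cap 26, load 24): C2, C4, C5 — cost 7×5 + 12×2 + 5×3 = 74
  H-δ (cap 15, load 13): C1, C3 — cost 9×8 + 4×4 = 88
  Shipping 162, fixed 339 → total 501.
  Any other capacity-feasible assignment to {H-α, H-δ} ships for at least 162.
Compare {H-γ, H-δ}: its best feasible assignment gives total 534.
Compare {H-α, H-γ}: its best feasible assignment gives total 560.
Every other set of open sites that can feasibly serve all demand totals ≥ 534 even under its best assignment. Minimum: 501.

501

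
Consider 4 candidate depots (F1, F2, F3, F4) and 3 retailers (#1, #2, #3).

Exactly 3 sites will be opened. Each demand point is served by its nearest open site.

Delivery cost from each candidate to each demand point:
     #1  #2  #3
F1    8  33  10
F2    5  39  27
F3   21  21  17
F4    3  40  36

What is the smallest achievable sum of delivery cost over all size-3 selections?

Open {F1, F3, F4}.
  #1→F4 3, #2→F3 21, #3→F1 10  ⇒ total 34.
Compare {F1, F2, F3}: total 36.
Compare {F2, F3, F4}: total 41.
No size-3 selection does better; minimum is 34.

34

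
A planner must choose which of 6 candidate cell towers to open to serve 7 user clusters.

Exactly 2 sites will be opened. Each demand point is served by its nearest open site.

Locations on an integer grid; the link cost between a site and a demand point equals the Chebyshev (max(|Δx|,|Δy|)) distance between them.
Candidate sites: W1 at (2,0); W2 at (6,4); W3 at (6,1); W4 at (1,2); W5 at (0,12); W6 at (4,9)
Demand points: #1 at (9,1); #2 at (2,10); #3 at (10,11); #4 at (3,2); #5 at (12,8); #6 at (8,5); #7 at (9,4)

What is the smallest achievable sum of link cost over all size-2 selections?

25

Open {W2, W6}.
  #1→W2 3, #2→W6 2, #3→W6 6, #4→W2 3, #5→W2 6, #6→W2 2, #7→W2 3  ⇒ total 25.
Compare {W2, W5}: total 26.
Compare {W3, W6}: total 28.
No size-2 selection does better; minimum is 25.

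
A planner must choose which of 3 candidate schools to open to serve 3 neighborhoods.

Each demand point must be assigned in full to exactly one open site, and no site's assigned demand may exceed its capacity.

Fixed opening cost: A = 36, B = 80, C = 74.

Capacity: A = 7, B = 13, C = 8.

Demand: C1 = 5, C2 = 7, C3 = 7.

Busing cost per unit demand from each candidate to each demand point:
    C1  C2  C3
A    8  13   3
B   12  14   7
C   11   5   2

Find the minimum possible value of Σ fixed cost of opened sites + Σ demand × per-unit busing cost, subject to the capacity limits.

Open {A, B}; cheapest assignment that respects the capacities:
  A (cap 7, load 7): C3 — cost 7×3 = 21
  B (cap 13, load 12): C1, C2 — cost 5×12 + 7×14 = 158
  Shipping 179, fixed 116 → total 295.
  Any other capacity-feasible assignment to {A, B} ships for at least 179.
Compare {B, C}: its best feasible assignment gives total 298.
Compare {A, B, C}: its best feasible assignment gives total 306.
Every other set of open sites that can feasibly serve all demand totals ≥ 298 even under its best assignment. Minimum: 295.

295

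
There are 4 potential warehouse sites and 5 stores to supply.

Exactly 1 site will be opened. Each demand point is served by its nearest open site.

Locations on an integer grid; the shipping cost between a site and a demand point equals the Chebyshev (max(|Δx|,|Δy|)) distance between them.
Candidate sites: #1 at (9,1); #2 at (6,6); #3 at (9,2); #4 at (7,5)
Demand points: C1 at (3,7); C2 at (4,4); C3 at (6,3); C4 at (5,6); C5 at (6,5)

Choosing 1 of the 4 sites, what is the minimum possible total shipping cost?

Open {#2}.
  C1→#2 3, C2→#2 2, C3→#2 3, C4→#2 1, C5→#2 1  ⇒ total 10.
Compare {#4}: total 12.
Compare {#3}: total 21.
No size-1 selection does better; minimum is 10.

10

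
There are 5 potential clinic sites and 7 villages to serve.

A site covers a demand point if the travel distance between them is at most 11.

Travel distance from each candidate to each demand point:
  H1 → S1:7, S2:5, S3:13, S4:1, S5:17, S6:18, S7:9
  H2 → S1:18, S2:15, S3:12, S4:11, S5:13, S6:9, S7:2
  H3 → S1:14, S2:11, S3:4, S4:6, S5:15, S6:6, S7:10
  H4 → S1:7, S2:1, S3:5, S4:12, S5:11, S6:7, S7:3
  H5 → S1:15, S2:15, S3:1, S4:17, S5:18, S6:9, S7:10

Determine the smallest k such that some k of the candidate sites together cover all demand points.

Coverage sets (demand points within 11 of each site):
  H1: {S1, S2, S4, S7}
  H2: {S4, S6, S7}
  H3: {S2, S3, S4, S6, S7}
  H4: {S1, S2, S3, S5, S6, S7}
  H5: {S3, S6, S7}
No single site covers all 7 demand points.
But {H1, H4} covers everything, so the minimum is 2.

2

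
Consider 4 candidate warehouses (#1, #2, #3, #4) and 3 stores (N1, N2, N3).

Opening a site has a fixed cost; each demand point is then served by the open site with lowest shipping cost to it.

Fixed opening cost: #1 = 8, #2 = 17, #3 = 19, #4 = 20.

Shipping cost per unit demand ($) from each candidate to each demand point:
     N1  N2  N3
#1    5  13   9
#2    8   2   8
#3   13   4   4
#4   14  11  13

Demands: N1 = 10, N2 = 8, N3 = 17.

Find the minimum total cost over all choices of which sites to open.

177

Open {#1, #3}: assign each demand point to its cheapest open site.
  N1→#1 10×5=50, N2→#3 8×4=32, N3→#3 17×4=68
  shipping cost 150, fixed 27 → total 177.
Compare {#1, #2, #3}: shipping cost 134 + fixed 44 = 178.
Compare {#1, #3, #4}: shipping cost 150 + fixed 47 = 197.
Compare {#1, #2, #3, #4}: shipping cost 134 + fixed 64 = 198.
All other subsets cost ≥ 178. Minimum total cost: 177.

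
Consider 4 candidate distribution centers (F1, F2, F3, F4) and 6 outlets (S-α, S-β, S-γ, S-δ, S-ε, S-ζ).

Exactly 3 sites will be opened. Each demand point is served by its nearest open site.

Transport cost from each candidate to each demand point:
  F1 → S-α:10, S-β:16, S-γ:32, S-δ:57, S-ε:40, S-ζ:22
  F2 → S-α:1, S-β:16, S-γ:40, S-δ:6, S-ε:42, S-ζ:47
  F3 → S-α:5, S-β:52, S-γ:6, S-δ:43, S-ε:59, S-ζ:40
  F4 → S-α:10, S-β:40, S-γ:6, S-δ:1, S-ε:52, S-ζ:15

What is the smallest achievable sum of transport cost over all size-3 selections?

Open {F1, F2, F4}.
  S-α→F2 1, S-β→F1 16, S-γ→F4 6, S-δ→F4 1, S-ε→F1 40, S-ζ→F4 15  ⇒ total 79.
Compare {F2, F3, F4}: total 81.
Compare {F1, F3, F4}: total 83.
No size-3 selection does better; minimum is 79.

79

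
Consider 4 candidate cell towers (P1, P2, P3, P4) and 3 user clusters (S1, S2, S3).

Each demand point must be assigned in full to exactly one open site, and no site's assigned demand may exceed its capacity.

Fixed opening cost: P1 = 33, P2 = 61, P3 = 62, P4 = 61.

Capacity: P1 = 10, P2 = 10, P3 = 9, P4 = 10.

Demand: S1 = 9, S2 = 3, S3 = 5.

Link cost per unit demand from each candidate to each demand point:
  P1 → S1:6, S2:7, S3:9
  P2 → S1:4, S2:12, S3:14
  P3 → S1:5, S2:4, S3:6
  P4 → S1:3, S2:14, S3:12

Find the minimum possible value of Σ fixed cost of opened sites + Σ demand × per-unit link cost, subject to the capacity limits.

187

Open {P1, P4}; cheapest assignment that respects the capacities:
  P1 (cap 10, load 8): S2, S3 — cost 3×7 + 5×9 = 66
  P4 (cap 10, load 9): S1 — cost 9×3 = 27
  Shipping 93, fixed 94 → total 187.
  Any other capacity-feasible assignment to {P1, P4} ships for at least 93.
Compare {P1, P3}: its best feasible assignment gives total 191.
Compare {P3, P4}: its best feasible assignment gives total 192.
Every other set of open sites that can feasibly serve all demand totals ≥ 191 even under its best assignment. Minimum: 187.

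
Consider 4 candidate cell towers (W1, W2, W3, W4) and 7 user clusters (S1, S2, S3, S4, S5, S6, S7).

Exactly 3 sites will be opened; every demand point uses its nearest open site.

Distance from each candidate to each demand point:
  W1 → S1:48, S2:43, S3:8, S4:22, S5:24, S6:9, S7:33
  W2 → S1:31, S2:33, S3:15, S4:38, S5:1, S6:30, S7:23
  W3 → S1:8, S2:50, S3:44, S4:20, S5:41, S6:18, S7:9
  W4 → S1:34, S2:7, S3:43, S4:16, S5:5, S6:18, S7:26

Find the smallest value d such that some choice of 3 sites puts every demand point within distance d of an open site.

16

Open {W1, W3, W4}.
  Farthest demand point is S4 at distance 16 (to W4); all others are ≤ 16.
With {W2, W3, W4} the worst case is 18.
With {W1, W2, W4} the worst case is 31.
No size-3 selection achieves below 16.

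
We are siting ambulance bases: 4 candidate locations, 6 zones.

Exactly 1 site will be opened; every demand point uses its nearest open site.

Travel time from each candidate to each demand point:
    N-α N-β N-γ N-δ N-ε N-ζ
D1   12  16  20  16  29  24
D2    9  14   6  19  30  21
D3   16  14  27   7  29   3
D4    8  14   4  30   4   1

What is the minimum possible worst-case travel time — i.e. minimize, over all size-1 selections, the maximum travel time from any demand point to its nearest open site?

Open {D1}.
  Farthest demand point is N-ε at travel time 29 (to D1); all others are ≤ 29.
With {D3} the worst case is 29.
With {D2} the worst case is 30.
No size-1 selection achieves below 29.

29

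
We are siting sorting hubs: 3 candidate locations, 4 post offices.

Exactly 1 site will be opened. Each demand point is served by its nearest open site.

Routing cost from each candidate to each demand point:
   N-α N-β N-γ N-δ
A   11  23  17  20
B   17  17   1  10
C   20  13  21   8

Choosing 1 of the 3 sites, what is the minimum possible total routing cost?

Open {B}.
  N-α→B 17, N-β→B 17, N-γ→B 1, N-δ→B 10  ⇒ total 45.
Compare {C}: total 62.
Compare {A}: total 71.

45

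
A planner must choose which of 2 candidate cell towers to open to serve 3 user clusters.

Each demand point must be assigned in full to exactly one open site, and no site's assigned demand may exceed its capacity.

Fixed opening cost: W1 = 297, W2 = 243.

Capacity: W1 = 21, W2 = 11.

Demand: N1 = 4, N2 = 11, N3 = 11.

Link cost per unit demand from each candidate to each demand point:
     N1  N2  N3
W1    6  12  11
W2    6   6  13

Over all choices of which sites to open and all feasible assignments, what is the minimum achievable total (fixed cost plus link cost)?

Open {W1, W2}; cheapest assignment that respects the capacities:
  W1 (cap 21, load 15): N1, N3 — cost 4×6 + 11×11 = 145
  W2 (cap 11, load 11): N2 — cost 11×6 = 66
  Shipping 211, fixed 540 → total 751.
  Any other capacity-feasible assignment to {W1, W2} ships for at least 211.
Total demand is 26 and no other set of sites has combined capacity ≥ 26, so {W1, W2} is the only feasible choice of open sites. Minimum: 751.

751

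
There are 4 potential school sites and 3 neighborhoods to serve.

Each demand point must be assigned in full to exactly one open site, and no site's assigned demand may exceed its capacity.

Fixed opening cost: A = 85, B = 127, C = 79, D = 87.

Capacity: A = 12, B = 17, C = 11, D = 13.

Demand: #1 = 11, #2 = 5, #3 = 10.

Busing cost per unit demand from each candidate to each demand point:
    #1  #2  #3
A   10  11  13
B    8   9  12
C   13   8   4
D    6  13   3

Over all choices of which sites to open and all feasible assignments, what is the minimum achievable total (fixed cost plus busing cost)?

Open {B, D}; cheapest assignment that respects the capacities:
  B (cap 17, load 16): #1, #2 — cost 11×8 + 5×9 = 133
  D (cap 13, load 10): #3 — cost 10×3 = 30
  Shipping 163, fixed 214 → total 377.
  Any other capacity-feasible assignment to {B, D} ships for at least 163.
Compare {B, C}: its best feasible assignment gives total 379.
Compare {A, C, D}: its best feasible assignment gives total 412.
Every other set of open sites that can feasibly serve all demand totals ≥ 379 even under its best assignment. Minimum: 377.

377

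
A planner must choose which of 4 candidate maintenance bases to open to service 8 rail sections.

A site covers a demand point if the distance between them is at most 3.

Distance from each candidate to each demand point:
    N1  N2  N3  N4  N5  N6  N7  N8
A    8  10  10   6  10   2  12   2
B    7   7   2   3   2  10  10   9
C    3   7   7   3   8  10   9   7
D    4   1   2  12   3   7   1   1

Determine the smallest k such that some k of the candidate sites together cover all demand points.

3

Coverage sets (demand points within 3 of each site):
  A: {N6, N8}
  B: {N3, N4, N5}
  C: {N1, N4}
  D: {N2, N3, N5, N7, N8}
No 2 sites suffice: every size-2 union leaves at least one demand point uncovered.
But {A, C, D} covers everything, so the minimum is 3.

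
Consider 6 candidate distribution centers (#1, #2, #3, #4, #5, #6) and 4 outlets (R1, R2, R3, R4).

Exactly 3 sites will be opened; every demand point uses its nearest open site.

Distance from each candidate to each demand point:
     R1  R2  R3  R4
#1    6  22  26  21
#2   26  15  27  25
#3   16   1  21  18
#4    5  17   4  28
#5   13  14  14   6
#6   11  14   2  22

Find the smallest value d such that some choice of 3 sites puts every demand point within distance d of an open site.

Open {#3, #4, #5}.
  Farthest demand point is R4 at distance 6 (to #5); all others are ≤ 6.
With {#3, #5, #6} the worst case is 11.
With {#1, #2, #5} the worst case is 14.
No size-3 selection achieves below 6.

6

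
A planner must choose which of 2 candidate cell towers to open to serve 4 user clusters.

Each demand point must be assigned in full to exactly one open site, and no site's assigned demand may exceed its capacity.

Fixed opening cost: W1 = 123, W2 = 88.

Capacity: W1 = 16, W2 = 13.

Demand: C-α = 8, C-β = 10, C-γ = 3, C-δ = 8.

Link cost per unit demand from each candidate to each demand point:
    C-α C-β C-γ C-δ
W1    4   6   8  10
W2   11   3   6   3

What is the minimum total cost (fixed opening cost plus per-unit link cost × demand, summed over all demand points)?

371

Open {W1, W2}; cheapest assignment that respects the capacities:
  W1 (cap 16, load 16): C-α, C-δ — cost 8×4 + 8×10 = 112
  W2 (cap 13, load 13): C-β, C-γ — cost 10×3 + 3×6 = 48
  Shipping 160, fixed 211 → total 371.
  Any other capacity-feasible assignment to {W1, W2} ships for at least 160.
Total demand is 29 and no other set of sites has combined capacity ≥ 29, so {W1, W2} is the only feasible choice of open sites. Minimum: 371.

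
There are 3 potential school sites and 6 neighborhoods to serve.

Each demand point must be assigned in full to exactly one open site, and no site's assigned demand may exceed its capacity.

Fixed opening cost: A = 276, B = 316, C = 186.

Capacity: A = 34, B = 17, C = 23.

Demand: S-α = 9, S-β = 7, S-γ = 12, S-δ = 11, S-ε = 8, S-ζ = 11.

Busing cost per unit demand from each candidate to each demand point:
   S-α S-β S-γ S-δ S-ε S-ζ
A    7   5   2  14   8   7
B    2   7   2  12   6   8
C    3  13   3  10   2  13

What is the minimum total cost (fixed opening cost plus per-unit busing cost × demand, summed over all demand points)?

Open {A, B, C}; cheapest assignment that respects the capacities:
  A (cap 34, load 30): S-β, S-γ, S-ζ — cost 7×5 + 12×2 + 11×7 = 136
  B (cap 17, load 9): S-α — cost 9×2 = 18
  C (cap 23, load 19): S-δ, S-ε — cost 11×10 + 8×2 = 126
  Shipping 280, fixed 778 → total 1058.
  Any other capacity-feasible assignment to {A, B, C} ships for at least 280.
Total demand is 58 and no other set of sites has combined capacity ≥ 58, so {A, B, C} is the only feasible choice of open sites. Minimum: 1058.

1058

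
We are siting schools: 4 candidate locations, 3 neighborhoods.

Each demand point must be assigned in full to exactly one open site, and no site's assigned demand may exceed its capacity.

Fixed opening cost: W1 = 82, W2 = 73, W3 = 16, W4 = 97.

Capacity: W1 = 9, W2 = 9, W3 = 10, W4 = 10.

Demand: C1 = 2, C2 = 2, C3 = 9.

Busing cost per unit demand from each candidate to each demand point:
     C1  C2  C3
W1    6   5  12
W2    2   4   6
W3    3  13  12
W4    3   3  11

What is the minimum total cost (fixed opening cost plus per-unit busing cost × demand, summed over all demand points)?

175

Open {W2, W3}; cheapest assignment that respects the capacities:
  W2 (cap 9, load 9): C3 — cost 9×6 = 54
  W3 (cap 10, load 4): C1, C2 — cost 2×3 + 2×13 = 32
  Shipping 86, fixed 89 → total 175.
  Any other capacity-feasible assignment to {W2, W3} ships for at least 86.
Compare {W1, W3}: its best feasible assignment gives total 228.
Compare {W1, W2}: its best feasible assignment gives total 231.
Every other set of open sites that can feasibly serve all demand totals ≥ 228 even under its best assignment. Minimum: 175.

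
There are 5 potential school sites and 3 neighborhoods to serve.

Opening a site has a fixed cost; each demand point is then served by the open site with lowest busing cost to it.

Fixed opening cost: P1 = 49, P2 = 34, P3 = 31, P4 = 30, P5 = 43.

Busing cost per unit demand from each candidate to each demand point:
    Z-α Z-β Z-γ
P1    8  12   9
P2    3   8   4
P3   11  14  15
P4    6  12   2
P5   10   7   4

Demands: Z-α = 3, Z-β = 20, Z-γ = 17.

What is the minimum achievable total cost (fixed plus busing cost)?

265

Open {P4, P5}: assign each demand point to its cheapest open site.
  Z-α→P4 3×6=18, Z-β→P5 20×7=140, Z-γ→P4 17×2=34
  busing cost 192, fixed 73 → total 265.
Compare {P2, P4}: busing cost 203 + fixed 64 = 267.
Compare {P2}: busing cost 237 + fixed 34 = 271.
Compare {P5}: busing cost 238 + fixed 43 = 281.
All other subsets cost ≥ 267. Minimum total cost: 265.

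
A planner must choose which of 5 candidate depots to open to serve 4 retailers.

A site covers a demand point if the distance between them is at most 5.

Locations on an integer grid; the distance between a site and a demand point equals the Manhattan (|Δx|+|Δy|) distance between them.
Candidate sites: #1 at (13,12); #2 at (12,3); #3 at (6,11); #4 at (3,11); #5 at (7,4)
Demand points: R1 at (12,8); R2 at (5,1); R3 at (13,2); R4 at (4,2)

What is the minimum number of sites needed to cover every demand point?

2

Coverage sets (demand points within 5 of each site):
  #1: {R1}
  #2: {R1, R3}
  #3: {}
  #4: {}
  #5: {R2, R4}
No single site covers all 4 demand points.
But {#2, #5} covers everything, so the minimum is 2.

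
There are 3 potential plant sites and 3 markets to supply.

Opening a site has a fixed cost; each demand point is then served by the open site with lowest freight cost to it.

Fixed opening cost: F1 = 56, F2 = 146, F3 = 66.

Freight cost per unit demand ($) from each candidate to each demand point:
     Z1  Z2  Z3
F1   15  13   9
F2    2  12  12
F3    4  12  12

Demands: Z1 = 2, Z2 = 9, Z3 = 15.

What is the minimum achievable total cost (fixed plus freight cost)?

Open {F1}: assign each demand point to its cheapest open site.
  Z1→F1 2×15=30, Z2→F1 9×13=117, Z3→F1 15×9=135
  freight cost 282, fixed 56 → total 338.
Compare {F3}: freight cost 296 + fixed 66 = 362.
Compare {F1, F3}: freight cost 251 + fixed 122 = 373.
Compare {F2}: freight cost 292 + fixed 146 = 438.
All other subsets cost ≥ 362. Minimum total cost: 338.

338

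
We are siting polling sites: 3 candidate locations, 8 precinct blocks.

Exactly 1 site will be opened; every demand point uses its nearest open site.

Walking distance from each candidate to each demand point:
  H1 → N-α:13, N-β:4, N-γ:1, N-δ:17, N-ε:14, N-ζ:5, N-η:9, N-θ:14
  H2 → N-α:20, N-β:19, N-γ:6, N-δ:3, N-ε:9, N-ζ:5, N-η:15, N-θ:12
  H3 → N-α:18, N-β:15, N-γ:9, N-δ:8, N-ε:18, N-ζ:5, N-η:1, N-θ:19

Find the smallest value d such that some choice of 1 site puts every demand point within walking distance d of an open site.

17

Open {H1}.
  Farthest demand point is N-δ at walking distance 17 (to H1); all others are ≤ 17.
With {H3} the worst case is 19.
With {H2} the worst case is 20.
No size-1 selection achieves below 17.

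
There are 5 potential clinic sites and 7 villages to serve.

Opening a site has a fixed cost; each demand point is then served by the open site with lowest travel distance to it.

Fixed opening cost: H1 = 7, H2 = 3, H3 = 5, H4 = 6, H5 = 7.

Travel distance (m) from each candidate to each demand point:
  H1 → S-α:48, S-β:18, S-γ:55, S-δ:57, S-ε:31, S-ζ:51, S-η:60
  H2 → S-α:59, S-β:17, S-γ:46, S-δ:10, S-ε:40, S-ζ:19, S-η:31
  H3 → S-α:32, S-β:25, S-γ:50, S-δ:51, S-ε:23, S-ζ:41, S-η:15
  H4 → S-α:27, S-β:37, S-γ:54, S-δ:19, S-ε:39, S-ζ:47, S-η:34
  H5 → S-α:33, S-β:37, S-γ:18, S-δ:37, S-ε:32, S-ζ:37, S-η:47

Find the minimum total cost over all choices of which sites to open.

Open {H2, H3, H5}: assign each demand point to its cheapest open site.
  S-α→H3 32, S-β→H2 17, S-γ→H5 18, S-δ→H2 10, S-ε→H3 23, S-ζ→H2 19, S-η→H3 15
  travel distance 134, fixed 15 → total 149.
Compare {H2, H3, H4, H5}: travel distance 129 + fixed 21 = 150.
Compare {H1, H2, H3, H5}: travel distance 134 + fixed 22 = 156.
Compare {H1, H2, H3, H4, H5}: travel distance 129 + fixed 28 = 157.
All other subsets cost ≥ 150. Minimum total cost: 149.

149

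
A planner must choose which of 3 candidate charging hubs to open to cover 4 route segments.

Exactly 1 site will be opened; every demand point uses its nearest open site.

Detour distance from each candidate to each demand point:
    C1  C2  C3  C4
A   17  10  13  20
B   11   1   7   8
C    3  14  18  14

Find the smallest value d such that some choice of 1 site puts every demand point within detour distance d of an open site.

11

Open {B}.
  Farthest demand point is C1 at detour distance 11 (to B); all others are ≤ 11.
With {C} the worst case is 18.
With {A} the worst case is 20.
No size-1 selection achieves below 11.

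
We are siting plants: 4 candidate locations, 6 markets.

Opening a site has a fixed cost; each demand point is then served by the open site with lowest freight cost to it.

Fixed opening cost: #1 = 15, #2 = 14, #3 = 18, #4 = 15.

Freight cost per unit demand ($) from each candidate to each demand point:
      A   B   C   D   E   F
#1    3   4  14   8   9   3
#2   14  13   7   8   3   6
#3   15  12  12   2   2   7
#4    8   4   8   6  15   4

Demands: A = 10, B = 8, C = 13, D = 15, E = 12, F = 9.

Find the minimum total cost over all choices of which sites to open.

Open {#1, #2, #3}: assign each demand point to its cheapest open site.
  A→#1 10×3=30, B→#1 8×4=32, C→#2 13×7=91, D→#3 15×2=30, E→#3 12×2=24, F→#1 9×3=27
  freight cost 234, fixed 47 → total 281.
Compare {#1, #3, #4}: freight cost 247 + fixed 48 = 295.
Compare {#1, #2, #3, #4}: freight cost 234 + fixed 62 = 296.
Compare {#1, #3}: freight cost 299 + fixed 33 = 332.
All other subsets cost ≥ 295. Minimum total cost: 281.

281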